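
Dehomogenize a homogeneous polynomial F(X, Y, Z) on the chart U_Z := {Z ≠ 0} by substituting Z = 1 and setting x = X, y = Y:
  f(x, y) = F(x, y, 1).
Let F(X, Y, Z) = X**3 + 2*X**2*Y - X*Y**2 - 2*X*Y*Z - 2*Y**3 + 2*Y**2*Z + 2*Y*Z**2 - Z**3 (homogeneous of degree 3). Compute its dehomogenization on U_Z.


f(x, y) = x**3 + 2*x**2*y - x*y**2 - 2*x*y - 2*y**3 + 2*y**2 + 2*y - 1

On U_Z we set Z = 1. Each monomial c·X^i·Y^j·Z^k in F becomes c·x^i·y^j·1^k = c·x^i·y^j.
Substituting Z = 1: F(X, Y, 1) = x**3 + 2*x**2*y - x*y**2 - 2*x*y - 2*y**3 + 2*y**2 + 2*y - 1.
Note: deg(f) ≤ deg(F) = 3; strict inequality happens when F is divisible by Z (lost terms).


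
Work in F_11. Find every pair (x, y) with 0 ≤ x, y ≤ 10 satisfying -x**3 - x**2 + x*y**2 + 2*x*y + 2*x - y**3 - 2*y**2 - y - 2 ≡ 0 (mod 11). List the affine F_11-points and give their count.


Affine F_11-points: {(0, 9), (1, 9), (3, 8), (4, 1), (4, 6), (5, 7), (6, 0), (6, 4), (7, 1), (8, 5), (8, 7), (9, 9), (9, 10), (10, 1)}; count = 14.

For each of the 121 pairs (x, y) ∈ F_11², evaluate f(x, y) mod 11. Record the zeros.
  x = 0: [0↦9, 1↦5, 2↦2, 3↦5, 4↦8, 5↦5, 6↦1, 7↦1, 8↦10, 9↦0, 10↦9]  zeros at y ∈ {9}
  x = 1: [0↦9, 1↦8, 2↦10, 3↦9, 4↦10, 5↦7, 6↦5, 7↦9, 8↦2, 9↦0, 10↦8]  zeros at y ∈ {9}
  x = 2: [0↦1, 1↦3, 2↦10, 3↦5, 4↦4, 5↦1, 6↦1, 7↦9, 8↦8, 9↦3, 10↦10]  zeros at y ∈ ∅
  x = 3: [0↦1, 1↦6, 2↦7, 3↦9, 4↦6, 5↦3, 6↦5, 7↦6, 8↦0, 9↦3, 10↦9]  zeros at y ∈ {8}
  x = 4: [0↦3, 1↦0, 2↦6, 3↦4, 4↦10, 5↦7, 6↦0, 7↦5, 8↦5, 9↦5, 10↦10]  zeros at y ∈ {1, 6}
  x = 5: [0↦1, 1↦1, 2↦1, 3↦6, 4↦10, 5↦7, 6↦2, 7↦0, 8↦6, 9↦3, 10↦7]  zeros at y ∈ {7}
  x = 6: [0↦0, 1↦3, 2↦8, 3↦9, 4↦0, 5↦8, 6↦5, 7↦7, 8↦8, 9↦2, 10↦5]  zeros at y ∈ {0, 4}
  x = 7: [0↦5, 1↦0, 2↦10, 3↦7, 4↦7, 5↦4, 6↦3, 7↦9, 8↦5, 9↦7, 10↦9]  zeros at y ∈ {1}
  x = 8: [0↦10, 1↦8, 2↦1, 3↦5, 4↦3, 5↦0, 6↦1, 7↦0, 8↦2, 9↦1, 10↦2]  zeros at y ∈ {5, 7}
  x = 9: [0↦9, 1↦10, 2↦8, 3↦8, 4↦4, 5↦1, 6↦4, 7↦7, 8↦4, 9↦0, 10↦0]  zeros at y ∈ {9, 10}
  x = 10: [0↦7, 1↦0, 2↦3, 3↦10, 4↦4, 5↦1, 6↦6, 7↦2, 8↦5, 9↦9, 10↦8]  zeros at y ∈ {1}
Collecting zeros: affine points = {(0, 9), (1, 9), (3, 8), (4, 1), (4, 6), (5, 7), (6, 0), (6, 4), (7, 1), (8, 5), (8, 7), (9, 9), (9, 10), (10, 1)}.
Total count |C(F_11)_aff| = 14.


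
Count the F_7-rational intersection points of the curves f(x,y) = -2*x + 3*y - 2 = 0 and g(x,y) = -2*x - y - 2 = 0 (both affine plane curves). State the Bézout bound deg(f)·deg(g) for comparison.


Common zeros: {(6, 0)}; count = 1; Bézout bound = 1.

deg(f) = 1, deg(g) = 1, so Bézout bound = 1.
Scan x ∈ F_7. For each x, list the y ∈ F_7 with f(x, y) ≡ 0 and those with g(x, y) ≡ 0 (mod 7); the common zeros in that column are the intersection.
  x = 0: f ≡ 0 at y ∈ {3}; g ≡ 0 at y ∈ {5}; common: ∅.
  x = 1: f ≡ 0 at y ∈ {6}; g ≡ 0 at y ∈ {3}; common: ∅.
  x = 2: f ≡ 0 at y ∈ {2}; g ≡ 0 at y ∈ {1}; common: ∅.
  x = 3: f ≡ 0 at y ∈ {5}; g ≡ 0 at y ∈ {6}; common: ∅.
  x = 4: f ≡ 0 at y ∈ {1}; g ≡ 0 at y ∈ {4}; common: ∅.
  x = 5: f ≡ 0 at y ∈ {4}; g ≡ 0 at y ∈ {2}; common: ∅.
  x = 6: f ≡ 0 at y ∈ {0}; g ≡ 0 at y ∈ {0}; common: {0}.
Collecting: common zeros = {(6, 0)}, so the count is 1.
Comparison with the Bézout bound: 1 ≤ 1 = deg(f)·deg(g), as expected for curves with no common component (the bound is attained).


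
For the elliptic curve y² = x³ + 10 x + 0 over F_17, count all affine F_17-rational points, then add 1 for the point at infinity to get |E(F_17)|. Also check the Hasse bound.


Affine points = {(0, 0), (4, 6), (4, 11), (6, 2), (6, 15), (11, 8), (11, 9), (13, 7), (13, 10)}; affine count = 9; |E(F_17)| = 10.

Discriminant check: Δ ∝ 4a³ + 27b² = 4·10³ + 27·0² = 4·1000 + 27·0 ≡ 5 (mod 17). Nonzero ⇒ E is nonsingular.
For each x ∈ F_17, compute rhs = x³ + 10·x + 0 mod 17, then count y ∈ F_17 with y² ≡ rhs.
  x = 0: rhs = 0, matching y values: 0 (1 points).
  x = 1: rhs = 11, matching y values: none (0 points).
  x = 2: rhs = 11, matching y values: none (0 points).
  x = 3: rhs = 6, matching y values: none (0 points).
  x = 4: rhs = 2, matching y values: 6, 11 (2 points).
  x = 5: rhs = 5, matching y values: none (0 points).
  x = 6: rhs = 4, matching y values: 2, 15 (2 points).
  x = 7: rhs = 5, matching y values: none (0 points).
  x = 8: rhs = 14, matching y values: none (0 points).
  x = 9: rhs = 3, matching y values: none (0 points).
  x = 10: rhs = 12, matching y values: none (0 points).
  x = 11: rhs = 13, matching y values: 8, 9 (2 points).
  x = 12: rhs = 12, matching y values: none (0 points).
  x = 13: rhs = 15, matching y values: 7, 10 (2 points).
  x = 14: rhs = 11, matching y values: none (0 points).
  x = 15: rhs = 6, matching y values: none (0 points).
  x = 16: rhs = 6, matching y values: none (0 points).
Total affine count: 9.
Full point count |E(F_17)| = 9 + 1 = 10.
Hasse bound: |10 − (17+1)| = |-8| = 8 ≤ 2√17 ≈ 8.2462 ✓.


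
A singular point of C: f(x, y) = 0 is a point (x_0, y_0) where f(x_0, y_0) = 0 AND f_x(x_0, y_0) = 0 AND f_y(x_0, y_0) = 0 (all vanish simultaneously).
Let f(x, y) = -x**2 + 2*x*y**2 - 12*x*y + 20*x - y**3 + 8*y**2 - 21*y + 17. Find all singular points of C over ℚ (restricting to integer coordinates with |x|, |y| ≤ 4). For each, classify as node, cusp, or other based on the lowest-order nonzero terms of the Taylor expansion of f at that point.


Singular points: {(1, 3)}; classification: node.

Compute partial derivatives:
  f_x = -2*x + 2*y**2 - 12*y + 20.
  f_y = 4*x*y - 12*x - 3*y**2 + 16*y - 21.
Scan x_0 ∈ {−4, ..., 4}. For each x_0, f_y(x_0, y) is a polynomial in y; find its integer roots y ∈ {−4, ..., 4}, then test f_x and f at those candidates.
  x = -4: f_y(-4, y) = 27 - 3*y**2; vanishes at y ∈ {-3, 3}. (-4, -3): f_x = 82 ≠ 0; (-4, 3): f_x = 10 ≠ 0.
  x = -3: f_y(-3, y) = -3*y**2 + 4*y + 15; vanishes at y ∈ {3}. (-3, 3): f_x = 8 ≠ 0.
  x = -2: f_y(-2, y) = -3*y**2 + 8*y + 3; vanishes at y ∈ {3}. (-2, 3): f_x = 6 ≠ 0.
  x = -1: f_y(-1, y) = -3*y**2 + 12*y - 9; vanishes at y ∈ {1, 3}. (-1, 1): f_x = 12 ≠ 0; (-1, 3): f_x = 4 ≠ 0.
  x = 0: f_y(0, y) = -3*y**2 + 16*y - 21; vanishes at y ∈ {3}. (0, 3): f_x = 2 ≠ 0.
  x = 1: f_y(1, y) = -3*y**2 + 20*y - 33; vanishes at y ∈ {3}. (1, 3): f_x = 0, f = 0 — SINGULAR.
  x = 2: f_y(2, y) = -3*y**2 + 24*y - 45; vanishes at y ∈ {3}. (2, 3): f_x = -2 ≠ 0.
  x = 3: f_y(3, y) = -3*y**2 + 28*y - 57; vanishes at y ∈ {3}. (3, 3): f_x = -4 ≠ 0.
  x = 4: f_y(4, y) = -3*y**2 + 32*y - 69; vanishes at y ∈ {3}. (4, 3): f_x = -6 ≠ 0.
Only singular point on the grid: (1, 3).
Classify: substitute x = 1 + u, y = 3 + v and expand: f = -u**2 + 2*u*v**2 - v**3 + v**2.
No constant or linear terms (consistent with a singular point). Quadratic part: -u**2 + v**2. Cubic part: 2*u*v**2 - v**3.
The quadratic part v**2 - u**2 = (v − u)(v + u) splits into two distinct linear factors, so there are two distinct tangent lines y − 3 = ±(x − 1) — this is a node (ordinary double point).
Classification: node.


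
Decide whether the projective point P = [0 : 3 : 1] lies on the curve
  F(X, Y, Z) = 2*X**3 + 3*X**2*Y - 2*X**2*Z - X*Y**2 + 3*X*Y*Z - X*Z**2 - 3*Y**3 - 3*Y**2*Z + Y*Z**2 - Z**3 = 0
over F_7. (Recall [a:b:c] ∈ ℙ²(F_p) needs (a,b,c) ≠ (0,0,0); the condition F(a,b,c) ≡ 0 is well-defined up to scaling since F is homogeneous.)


F(0,3,1) ≡ 6 (mod 7); P is NOT on the curve.

Evaluate F(0, 3, 1) term-by-term (mod 7).
  2*X**3 ↦ 2·0·1·1 = 0
  3*X**2*Y ↦ 3·0·3·1 = 0
  -2*X**2*Z ↦ -2·0·1·1 = 0
  -X*Y**2 ↦ -1·0·9·1 = 0
  3*X*Y*Z ↦ 3·0·3·1 = 0
  -X*Z**2 ↦ -1·0·1·1 = 0
  -3*Y**3 ↦ -3·1·27·1 = -81
  -3*Y**2*Z ↦ -3·1·9·1 = -27
  Y*Z**2 ↦ 1·1·3·1 = 3
  -Z**3 ↦ -1·1·1·1 = -1
Sum: F(0, 3, 1) = (0) + (0) + (0) + (0) + (0) + (0) + (-81) + (-27) + (3) + (-1) = -106.
Reducing mod 7: -106 ≡ 6 (mod 7).
Since F(a, b, c) ≡ 6 ≠ 0 (mod 7), P does NOT lie on the curve.


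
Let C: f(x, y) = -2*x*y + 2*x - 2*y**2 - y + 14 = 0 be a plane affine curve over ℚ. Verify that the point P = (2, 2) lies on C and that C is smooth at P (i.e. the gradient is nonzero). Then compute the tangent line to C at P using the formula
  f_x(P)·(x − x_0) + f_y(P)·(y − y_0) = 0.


Tangent line at P: -2*x - 13*y + 30 = 0.

Step 1: f(2, 2) = 0, so P lies on C.
Step 2: partial derivatives
  f_x(x, y) = 2 - 2*y, f_y(x, y) = -2*x - 4*y - 1.
  f_x(P) = -2, f_y(P) = -13 (gradient nonzero, so P is smooth).
Step 3: tangent line at P: -2·(x − 2) + -13·(y − 2) = 0.
Expanding: -2*x - 13*y + 30 = 0.


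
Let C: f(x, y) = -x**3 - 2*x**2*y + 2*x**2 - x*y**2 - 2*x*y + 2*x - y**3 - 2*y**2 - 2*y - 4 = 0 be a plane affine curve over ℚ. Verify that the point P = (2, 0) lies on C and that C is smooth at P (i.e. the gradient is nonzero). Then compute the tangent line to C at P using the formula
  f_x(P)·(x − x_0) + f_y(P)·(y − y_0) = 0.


Tangent line at P: -2*x - 14*y + 4 = 0.

Step 1: f(2, 0) = 0, so P lies on C.
Step 2: partial derivatives
  f_x(x, y) = -3*x**2 - 4*x*y + 4*x - y**2 - 2*y + 2, f_y(x, y) = -2*x**2 - 2*x*y - 2*x - 3*y**2 - 4*y - 2.
  f_x(P) = -2, f_y(P) = -14 (gradient nonzero, so P is smooth).
Step 3: tangent line at P: -2·(x − 2) + -14·(y − 0) = 0.
Expanding: -2*x - 14*y + 4 = 0.


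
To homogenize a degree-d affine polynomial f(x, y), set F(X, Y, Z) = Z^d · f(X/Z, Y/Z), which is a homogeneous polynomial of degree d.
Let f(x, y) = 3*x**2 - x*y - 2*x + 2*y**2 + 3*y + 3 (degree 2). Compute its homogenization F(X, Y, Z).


F(X, Y, Z) = 3*X**2 - X*Y - 2*X*Z + 2*Y**2 + 3*Y*Z + 3*Z**2

deg(f) = 2.
Substitute x = X/Z, y = Y/Z into f, then multiply by Z^2.
  monomial 3·x^2·y^0 ↦ 3·X^2·Y^0·Z^0.
  monomial -1·x^1·y^1 ↦ -1·X^1·Y^1·Z^0.
  monomial -2·x^1·y^0 ↦ -2·X^1·Y^0·Z^1.
  monomial 2·x^0·y^2 ↦ 2·X^0·Y^2·Z^0.
  monomial 3·x^0·y^1 ↦ 3·X^0·Y^1·Z^1.
  monomial 3·x^0·y^0 ↦ 3·X^0·Y^0·Z^2.
Collecting: F(X, Y, Z) = 3*X**2 - X*Y - 2*X*Z + 2*Y**2 + 3*Y*Z + 3*Z**2.


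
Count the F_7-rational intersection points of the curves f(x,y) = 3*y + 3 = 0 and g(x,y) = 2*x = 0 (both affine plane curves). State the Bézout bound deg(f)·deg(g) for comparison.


Common zeros: {(0, 6)}; count = 1; Bézout bound = 1.

deg(f) = 1, deg(g) = 1, so Bézout bound = 1.
Scan x ∈ F_7. For each x, list the y ∈ F_7 with f(x, y) ≡ 0 and those with g(x, y) ≡ 0 (mod 7); the common zeros in that column are the intersection.
  x = 0: f ≡ 0 at y ∈ {6}; g ≡ 0 at y ∈ {0, 1, 2, 3, 4, 5, 6}; common: {6}.
  x = 1: f ≡ 0 at y ∈ {6}; g ≡ 0 at y ∈ ∅; common: ∅.
  x = 2: f ≡ 0 at y ∈ {6}; g ≡ 0 at y ∈ ∅; common: ∅.
  x = 3: f ≡ 0 at y ∈ {6}; g ≡ 0 at y ∈ ∅; common: ∅.
  x = 4: f ≡ 0 at y ∈ {6}; g ≡ 0 at y ∈ ∅; common: ∅.
  x = 5: f ≡ 0 at y ∈ {6}; g ≡ 0 at y ∈ ∅; common: ∅.
  x = 6: f ≡ 0 at y ∈ {6}; g ≡ 0 at y ∈ ∅; common: ∅.
Collecting: common zeros = {(0, 6)}, so the count is 1.
Comparison with the Bézout bound: 1 ≤ 1 = deg(f)·deg(g), as expected for curves with no common component (the bound is attained).


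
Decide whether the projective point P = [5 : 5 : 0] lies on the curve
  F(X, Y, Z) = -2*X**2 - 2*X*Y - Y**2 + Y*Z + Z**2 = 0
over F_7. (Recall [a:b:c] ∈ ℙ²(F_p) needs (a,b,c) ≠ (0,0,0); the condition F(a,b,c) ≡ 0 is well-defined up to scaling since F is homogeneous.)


F(5,5,0) ≡ 1 (mod 7); P is NOT on the curve.

Evaluate F(5, 5, 0) term-by-term (mod 7).
  -2*X**2 ↦ -2·25·1·1 = -50
  -2*X*Y ↦ -2·5·5·1 = -50
  -Y**2 ↦ -1·1·25·1 = -25
  Y*Z ↦ 1·1·5·0 = 0
  Z**2 ↦ 1·1·1·0 = 0
Sum: F(5, 5, 0) = (-50) + (-50) + (-25) + (0) + (0) = -125.
Reducing mod 7: -125 ≡ 1 (mod 7).
Since F(a, b, c) ≡ 1 ≠ 0 (mod 7), P does NOT lie on the curve.


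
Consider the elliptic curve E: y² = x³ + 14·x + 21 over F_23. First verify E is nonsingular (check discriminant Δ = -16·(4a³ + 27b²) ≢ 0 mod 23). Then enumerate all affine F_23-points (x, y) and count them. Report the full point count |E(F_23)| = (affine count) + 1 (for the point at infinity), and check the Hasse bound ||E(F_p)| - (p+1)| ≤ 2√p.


Affine points = {(1, 6), (1, 17), (4, 7), (4, 16), (5, 3), (5, 20), (7, 5), (7, 18), (8, 1), (8, 22), (9, 5), (9, 18), (12, 10), (12, 13), (13, 10), (13, 13), (15, 8), (15, 15), (19, 4), (19, 19), (21, 10), (21, 13), (22, 11), (22, 12)}; affine count = 24; |E(F_23)| = 25.

Discriminant check: Δ ∝ 4a³ + 27b² = 4·14³ + 27·21² = 4·2744 + 27·441 ≡ 21 (mod 23). Nonzero ⇒ E is nonsingular.
For each x ∈ F_23, compute rhs = x³ + 14·x + 21 mod 23, then count y ∈ F_23 with y² ≡ rhs.
  x = 0: rhs = 21, matching y values: none (0 points).
  x = 1: rhs = 13, matching y values: 6, 17 (2 points).
  x = 2: rhs = 11, matching y values: none (0 points).
  x = 3: rhs = 21, matching y values: none (0 points).
  x = 4: rhs = 3, matching y values: 7, 16 (2 points).
  x = 5: rhs = 9, matching y values: 3, 20 (2 points).
  x = 6: rhs = 22, matching y values: none (0 points).
  x = 7: rhs = 2, matching y values: 5, 18 (2 points).
  x = 8: rhs = 1, matching y values: 1, 22 (2 points).
  x = 9: rhs = 2, matching y values: 5, 18 (2 points).
  x = 10: rhs = 11, matching y values: none (0 points).
  x = 11: rhs = 11, matching y values: none (0 points).
  x = 12: rhs = 8, matching y values: 10, 13 (2 points).
  x = 13: rhs = 8, matching y values: 10, 13 (2 points).
  x = 14: rhs = 17, matching y values: none (0 points).
  x = 15: rhs = 18, matching y values: 8, 15 (2 points).
  x = 16: rhs = 17, matching y values: none (0 points).
  x = 17: rhs = 20, matching y values: none (0 points).
  x = 18: rhs = 10, matching y values: none (0 points).
  x = 19: rhs = 16, matching y values: 4, 19 (2 points).
  x = 20: rhs = 21, matching y values: none (0 points).
  x = 21: rhs = 8, matching y values: 10, 13 (2 points).
  x = 22: rhs = 6, matching y values: 11, 12 (2 points).
Total affine count: 24.
Full point count |E(F_23)| = 24 + 1 = 25.
Hasse bound: |25 − (23+1)| = |1| = 1 ≤ 2√23 ≈ 9.5917 ✓.


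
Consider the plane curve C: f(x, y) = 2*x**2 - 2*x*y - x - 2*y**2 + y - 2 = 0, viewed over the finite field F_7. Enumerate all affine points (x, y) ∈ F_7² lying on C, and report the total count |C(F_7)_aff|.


Affine F_7-points: {(1, 5)}; count = 1.

For each of the 49 pairs (x, y) ∈ F_7², evaluate f(x, y) mod 7. Record the zeros.
  x = 0: [0↦5, 1↦4, 2↦6, 3↦4, 4↦5, 5↦2, 6↦2]  zeros at y ∈ ∅
  x = 1: [0↦6, 1↦3, 2↦3, 3↦6, 4↦5, 5↦0, 6↦5]  zeros at y ∈ {5}
  x = 2: [0↦4, 1↦6, 2↦4, 3↦5, 4↦2, 5↦2, 6↦5]  zeros at y ∈ ∅
  x = 3: [0↦6, 1↦6, 2↦2, 3↦1, 4↦3, 5↦1, 6↦2]  zeros at y ∈ ∅
  x = 4: [0↦5, 1↦3, 2↦4, 3↦1, 4↦1, 5↦4, 6↦3]  zeros at y ∈ ∅
  x = 5: [0↦1, 1↦4, 2↦3, 3↦5, 4↦3, 5↦4, 6↦1]  zeros at y ∈ ∅
  x = 6: [0↦1, 1↦2, 2↦6, 3↦6, 4↦2, 5↦1, 6↦3]  zeros at y ∈ ∅
Collecting zeros: affine points = {(1, 5)}.
Total count |C(F_7)_aff| = 1.


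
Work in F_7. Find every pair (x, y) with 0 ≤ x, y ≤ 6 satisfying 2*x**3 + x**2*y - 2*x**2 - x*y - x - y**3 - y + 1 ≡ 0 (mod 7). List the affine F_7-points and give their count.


Affine F_7-points: {(1, 0), (2, 0), (2, 1), (2, 6), (5, 0)}; count = 5.

For each of the 49 pairs (x, y) ∈ F_7², evaluate f(x, y) mod 7. Record the zeros.
  x = 0: [0↦1, 1↦6, 2↦5, 3↦6, 4↦3, 5↦4, 6↦3]  zeros at y ∈ ∅
  x = 1: [0↦0, 1↦5, 2↦4, 3↦5, 4↦2, 5↦3, 6↦2]  zeros at y ∈ {0}
  x = 2: [0↦0, 1↦0, 2↦1, 3↦4, 4↦3, 5↦6, 6↦0]  zeros at y ∈ {0, 1, 6}
  x = 3: [0↦6, 1↦3, 2↦1, 3↦1, 4↦4, 5↦4, 6↦2]  zeros at y ∈ ∅
  x = 4: [0↦2, 1↦5, 2↦2, 3↦1, 4↦3, 5↦2, 6↦6]  zeros at y ∈ ∅
  x = 5: [0↦0, 1↦4, 2↦2, 3↦2, 4↦5, 5↦5, 6↦3]  zeros at y ∈ {0}
  x = 6: [0↦5, 1↦5, 2↦6, 3↦2, 4↦1, 5↦4, 6↦5]  zeros at y ∈ ∅
Collecting zeros: affine points = {(1, 0), (2, 0), (2, 1), (2, 6), (5, 0)}.
Total count |C(F_7)_aff| = 5.


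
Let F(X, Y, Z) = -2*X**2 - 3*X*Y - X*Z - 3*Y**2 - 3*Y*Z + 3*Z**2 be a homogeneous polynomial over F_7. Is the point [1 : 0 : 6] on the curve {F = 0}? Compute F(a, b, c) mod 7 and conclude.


F(1,0,6) ≡ 2 (mod 7); P is NOT on the curve.

Evaluate F(1, 0, 6) term-by-term (mod 7).
  -2*X**2 ↦ -2·1·1·1 = -2
  -3*X*Y ↦ -3·1·0·1 = 0
  -X*Z ↦ -1·1·1·6 = -6
  -3*Y**2 ↦ -3·1·0·1 = 0
  -3*Y*Z ↦ -3·1·0·6 = 0
  3*Z**2 ↦ 3·1·1·36 = 108
Sum: F(1, 0, 6) = (-2) + (0) + (-6) + (0) + (0) + (108) = 100.
Reducing mod 7: 100 ≡ 2 (mod 7).
Since F(a, b, c) ≡ 2 ≠ 0 (mod 7), P does NOT lie on the curve.


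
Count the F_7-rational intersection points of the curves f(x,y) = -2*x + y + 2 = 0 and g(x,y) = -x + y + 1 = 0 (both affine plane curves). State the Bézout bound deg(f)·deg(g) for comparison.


Common zeros: {(1, 0)}; count = 1; Bézout bound = 1.

deg(f) = 1, deg(g) = 1, so Bézout bound = 1.
Scan x ∈ F_7. For each x, list the y ∈ F_7 with f(x, y) ≡ 0 and those with g(x, y) ≡ 0 (mod 7); the common zeros in that column are the intersection.
  x = 0: f ≡ 0 at y ∈ {5}; g ≡ 0 at y ∈ {6}; common: ∅.
  x = 1: f ≡ 0 at y ∈ {0}; g ≡ 0 at y ∈ {0}; common: {0}.
  x = 2: f ≡ 0 at y ∈ {2}; g ≡ 0 at y ∈ {1}; common: ∅.
  x = 3: f ≡ 0 at y ∈ {4}; g ≡ 0 at y ∈ {2}; common: ∅.
  x = 4: f ≡ 0 at y ∈ {6}; g ≡ 0 at y ∈ {3}; common: ∅.
  x = 5: f ≡ 0 at y ∈ {1}; g ≡ 0 at y ∈ {4}; common: ∅.
  x = 6: f ≡ 0 at y ∈ {3}; g ≡ 0 at y ∈ {5}; common: ∅.
Collecting: common zeros = {(1, 0)}, so the count is 1.
Comparison with the Bézout bound: 1 ≤ 1 = deg(f)·deg(g), as expected for curves with no common component (the bound is attained).


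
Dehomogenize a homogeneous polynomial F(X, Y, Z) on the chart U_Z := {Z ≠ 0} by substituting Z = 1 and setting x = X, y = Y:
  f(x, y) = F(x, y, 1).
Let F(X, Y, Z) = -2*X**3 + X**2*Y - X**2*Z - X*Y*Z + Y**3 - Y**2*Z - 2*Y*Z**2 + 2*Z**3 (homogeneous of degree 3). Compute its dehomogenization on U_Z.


f(x, y) = -2*x**3 + x**2*y - x**2 - x*y + y**3 - y**2 - 2*y + 2

On U_Z we set Z = 1. Each monomial c·X^i·Y^j·Z^k in F becomes c·x^i·y^j·1^k = c·x^i·y^j.
Substituting Z = 1: F(X, Y, 1) = -2*x**3 + x**2*y - x**2 - x*y + y**3 - y**2 - 2*y + 2.
Note: deg(f) ≤ deg(F) = 3; strict inequality happens when F is divisible by Z (lost terms).


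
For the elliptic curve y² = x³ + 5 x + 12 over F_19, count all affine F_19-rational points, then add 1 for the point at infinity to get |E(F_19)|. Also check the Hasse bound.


Affine points = {(2, 7), (2, 12), (3, 4), (3, 15), (4, 1), (4, 18), (6, 7), (6, 12), (9, 8), (9, 11), (10, 6), (10, 13), (11, 7), (11, 12), (15, 2), (15, 17), (18, 5), (18, 14)}; affine count = 18; |E(F_19)| = 19.

Discriminant check: Δ ∝ 4a³ + 27b² = 4·5³ + 27·12² = 4·125 + 27·144 ≡ 18 (mod 19). Nonzero ⇒ E is nonsingular.
For each x ∈ F_19, compute rhs = x³ + 5·x + 12 mod 19, then count y ∈ F_19 with y² ≡ rhs.
  x = 0: rhs = 12, matching y values: none (0 points).
  x = 1: rhs = 18, matching y values: none (0 points).
  x = 2: rhs = 11, matching y values: 7, 12 (2 points).
  x = 3: rhs = 16, matching y values: 4, 15 (2 points).
  x = 4: rhs = 1, matching y values: 1, 18 (2 points).
  x = 5: rhs = 10, matching y values: none (0 points).
  x = 6: rhs = 11, matching y values: 7, 12 (2 points).
  x = 7: rhs = 10, matching y values: none (0 points).
  x = 8: rhs = 13, matching y values: none (0 points).
  x = 9: rhs = 7, matching y values: 8, 11 (2 points).
  x = 10: rhs = 17, matching y values: 6, 13 (2 points).
  x = 11: rhs = 11, matching y values: 7, 12 (2 points).
  x = 12: rhs = 14, matching y values: none (0 points).
  x = 13: rhs = 13, matching y values: none (0 points).
  x = 14: rhs = 14, matching y values: none (0 points).
  x = 15: rhs = 4, matching y values: 2, 17 (2 points).
  x = 16: rhs = 8, matching y values: none (0 points).
  x = 17: rhs = 13, matching y values: none (0 points).
  x = 18: rhs = 6, matching y values: 5, 14 (2 points).
Total affine count: 18.
Full point count |E(F_19)| = 18 + 1 = 19.
Hasse bound: |19 − (19+1)| = |-1| = 1 ≤ 2√19 ≈ 8.7178 ✓.


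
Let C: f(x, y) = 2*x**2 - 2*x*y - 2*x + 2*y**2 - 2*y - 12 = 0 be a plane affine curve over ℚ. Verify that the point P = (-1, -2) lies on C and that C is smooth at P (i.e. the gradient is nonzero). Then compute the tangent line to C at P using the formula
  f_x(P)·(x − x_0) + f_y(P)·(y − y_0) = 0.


Tangent line at P: -2*x - 8*y - 18 = 0.

Step 1: f(-1, -2) = 0, so P lies on C.
Step 2: partial derivatives
  f_x(x, y) = 4*x - 2*y - 2, f_y(x, y) = -2*x + 4*y - 2.
  f_x(P) = -2, f_y(P) = -8 (gradient nonzero, so P is smooth).
Step 3: tangent line at P: -2·(x − -1) + -8·(y − -2) = 0.
Expanding: -2*x - 8*y - 18 = 0.


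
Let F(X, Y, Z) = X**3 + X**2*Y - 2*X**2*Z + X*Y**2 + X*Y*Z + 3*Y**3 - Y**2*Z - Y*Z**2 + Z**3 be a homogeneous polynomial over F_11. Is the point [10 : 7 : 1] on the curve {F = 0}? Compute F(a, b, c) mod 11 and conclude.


F(10,7,1) ≡ 9 (mod 11); P is NOT on the curve.

Evaluate F(10, 7, 1) term-by-term (mod 11).
  X**3 ↦ 1·1000·1·1 = 1000
  X**2*Y ↦ 1·100·7·1 = 700
  -2*X**2*Z ↦ -2·100·1·1 = -200
  X*Y**2 ↦ 1·10·49·1 = 490
  X*Y*Z ↦ 1·10·7·1 = 70
  3*Y**3 ↦ 3·1·343·1 = 1029
  -Y**2*Z ↦ -1·1·49·1 = -49
  -Y*Z**2 ↦ -1·1·7·1 = -7
  Z**3 ↦ 1·1·1·1 = 1
Sum: F(10, 7, 1) = (1000) + (700) + (-200) + (490) + (70) + (1029) + (-49) + (-7) + (1) = 3034.
Reducing mod 11: 3034 ≡ 9 (mod 11).
Since F(a, b, c) ≡ 9 ≠ 0 (mod 11), P does NOT lie on the curve.


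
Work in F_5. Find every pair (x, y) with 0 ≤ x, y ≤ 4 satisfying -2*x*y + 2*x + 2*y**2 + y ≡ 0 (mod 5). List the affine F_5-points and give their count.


Affine F_5-points: {(0, 0), (0, 2), (1, 4), (4, 3)}; count = 4.

For each of the 25 pairs (x, y) ∈ F_5², evaluate f(x, y) mod 5. Record the zeros.
  x = 0: [0↦0, 1↦3, 2↦0, 3↦1, 4↦1]  zeros at y ∈ {0, 2}
  x = 1: [0↦2, 1↦3, 2↦3, 3↦2, 4↦0]  zeros at y ∈ {4}
  x = 2: [0↦4, 1↦3, 2↦1, 3↦3, 4↦4]  zeros at y ∈ ∅
  x = 3: [0↦1, 1↦3, 2↦4, 3↦4, 4↦3]  zeros at y ∈ ∅
  x = 4: [0↦3, 1↦3, 2↦2, 3↦0, 4↦2]  zeros at y ∈ {3}
Collecting zeros: affine points = {(0, 0), (0, 2), (1, 4), (4, 3)}.
Total count |C(F_5)_aff| = 4.


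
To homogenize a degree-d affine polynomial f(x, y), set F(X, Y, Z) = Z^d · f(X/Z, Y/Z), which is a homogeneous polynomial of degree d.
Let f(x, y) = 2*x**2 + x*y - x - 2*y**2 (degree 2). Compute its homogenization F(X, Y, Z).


F(X, Y, Z) = 2*X**2 + X*Y - X*Z - 2*Y**2

deg(f) = 2.
Substitute x = X/Z, y = Y/Z into f, then multiply by Z^2.
  monomial 2·x^2·y^0 ↦ 2·X^2·Y^0·Z^0.
  monomial 1·x^1·y^1 ↦ 1·X^1·Y^1·Z^0.
  monomial -1·x^1·y^0 ↦ -1·X^1·Y^0·Z^1.
  monomial -2·x^0·y^2 ↦ -2·X^0·Y^2·Z^0.
Collecting: F(X, Y, Z) = 2*X**2 + X*Y - X*Z - 2*Y**2.


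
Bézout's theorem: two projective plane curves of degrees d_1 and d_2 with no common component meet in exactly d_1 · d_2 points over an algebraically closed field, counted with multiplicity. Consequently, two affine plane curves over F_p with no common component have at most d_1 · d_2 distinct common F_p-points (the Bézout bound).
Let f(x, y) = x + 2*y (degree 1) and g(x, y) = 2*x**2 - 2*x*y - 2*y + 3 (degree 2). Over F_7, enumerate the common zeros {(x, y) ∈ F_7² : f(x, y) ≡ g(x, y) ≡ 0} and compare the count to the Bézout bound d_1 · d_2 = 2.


Common zeros: {(1, 3)}; count = 1; Bézout bound = 2.

deg(f) = 1, deg(g) = 2, so Bézout bound = 2.
Scan x ∈ F_7. For each x, list the y ∈ F_7 with f(x, y) ≡ 0 and those with g(x, y) ≡ 0 (mod 7); the common zeros in that column are the intersection.
  x = 0: f ≡ 0 at y ∈ {0}; g ≡ 0 at y ∈ {5}; common: ∅.
  x = 1: f ≡ 0 at y ∈ {3}; g ≡ 0 at y ∈ {3}; common: {3}.
  x = 2: f ≡ 0 at y ∈ {6}; g ≡ 0 at y ∈ {3}; common: ∅.
  x = 3: f ≡ 0 at y ∈ {2}; g ≡ 0 at y ∈ {0}; common: ∅.
  x = 4: f ≡ 0 at y ∈ {5}; g ≡ 0 at y ∈ {0}; common: ∅.
  x = 5: f ≡ 0 at y ∈ {1}; g ≡ 0 at y ∈ {5}; common: ∅.
  x = 6: f ≡ 0 at y ∈ {4}; g ≡ 0 at y ∈ ∅; common: ∅.
Collecting: common zeros = {(1, 3)}, so the count is 1.
Comparison with the Bézout bound: 1 ≤ 2 = deg(f)·deg(g), as expected for curves with no common component (the affine F_7-count falls short of the bound because intersections may lie at infinity, over extension fields, or carry multiplicity).


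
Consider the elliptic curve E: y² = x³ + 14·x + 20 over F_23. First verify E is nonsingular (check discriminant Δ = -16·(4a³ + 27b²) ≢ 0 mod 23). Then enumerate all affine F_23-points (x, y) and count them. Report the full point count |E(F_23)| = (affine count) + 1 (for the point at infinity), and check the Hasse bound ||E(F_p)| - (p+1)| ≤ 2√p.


Affine points = {(1, 9), (1, 14), (4, 5), (4, 18), (5, 10), (5, 13), (7, 1), (7, 22), (8, 0), (9, 1), (9, 22), (14, 4), (14, 19), (16, 4), (16, 19), (18, 3), (18, 20)}; affine count = 17; |E(F_23)| = 18.

Discriminant check: Δ ∝ 4a³ + 27b² = 4·14³ + 27·20² = 4·2744 + 27·400 ≡ 18 (mod 23). Nonzero ⇒ E is nonsingular.
For each x ∈ F_23, compute rhs = x³ + 14·x + 20 mod 23, then count y ∈ F_23 with y² ≡ rhs.
  x = 0: rhs = 20, matching y values: none (0 points).
  x = 1: rhs = 12, matching y values: 9, 14 (2 points).
  x = 2: rhs = 10, matching y values: none (0 points).
  x = 3: rhs = 20, matching y values: none (0 points).
  x = 4: rhs = 2, matching y values: 5, 18 (2 points).
  x = 5: rhs = 8, matching y values: 10, 13 (2 points).
  x = 6: rhs = 21, matching y values: none (0 points).
  x = 7: rhs = 1, matching y values: 1, 22 (2 points).
  x = 8: rhs = 0, matching y values: 0 (1 points).
  x = 9: rhs = 1, matching y values: 1, 22 (2 points).
  x = 10: rhs = 10, matching y values: none (0 points).
  x = 11: rhs = 10, matching y values: none (0 points).
  x = 12: rhs = 7, matching y values: none (0 points).
  x = 13: rhs = 7, matching y values: none (0 points).
  x = 14: rhs = 16, matching y values: 4, 19 (2 points).
  x = 15: rhs = 17, matching y values: none (0 points).
  x = 16: rhs = 16, matching y values: 4, 19 (2 points).
  x = 17: rhs = 19, matching y values: none (0 points).
  x = 18: rhs = 9, matching y values: 3, 20 (2 points).
  x = 19: rhs = 15, matching y values: none (0 points).
  x = 20: rhs = 20, matching y values: none (0 points).
  x = 21: rhs = 7, matching y values: none (0 points).
  x = 22: rhs = 5, matching y values: none (0 points).
Total affine count: 17.
Full point count |E(F_23)| = 17 + 1 = 18.
Hasse bound: |18 − (23+1)| = |-6| = 6 ≤ 2√23 ≈ 9.5917 ✓.


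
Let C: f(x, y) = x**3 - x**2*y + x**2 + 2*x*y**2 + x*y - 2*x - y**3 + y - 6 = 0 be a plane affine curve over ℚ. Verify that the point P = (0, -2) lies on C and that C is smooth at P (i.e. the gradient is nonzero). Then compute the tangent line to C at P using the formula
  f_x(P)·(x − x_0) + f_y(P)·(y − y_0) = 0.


Tangent line at P: 4*x - 11*y - 22 = 0.

Step 1: f(0, -2) = 0, so P lies on C.
Step 2: partial derivatives
  f_x(x, y) = 3*x**2 - 2*x*y + 2*x + 2*y**2 + y - 2, f_y(x, y) = -x**2 + 4*x*y + x - 3*y**2 + 1.
  f_x(P) = 4, f_y(P) = -11 (gradient nonzero, so P is smooth).
Step 3: tangent line at P: 4·(x − 0) + -11·(y − -2) = 0.
Expanding: 4*x - 11*y - 22 = 0.


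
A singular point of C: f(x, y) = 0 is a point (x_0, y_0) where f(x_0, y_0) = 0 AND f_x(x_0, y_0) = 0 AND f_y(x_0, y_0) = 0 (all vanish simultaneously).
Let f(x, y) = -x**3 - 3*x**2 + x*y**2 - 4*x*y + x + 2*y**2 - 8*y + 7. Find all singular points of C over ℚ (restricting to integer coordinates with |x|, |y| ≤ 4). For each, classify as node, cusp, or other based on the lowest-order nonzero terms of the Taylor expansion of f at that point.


Singular points: {(-1, 2)}; classification: cusp.

Compute partial derivatives:
  f_x = -3*x**2 - 6*x + y**2 - 4*y + 1.
  f_y = 2*x*y - 4*x + 4*y - 8.
Scan x_0 ∈ {−4, ..., 4}. For each x_0, f_y(x_0, y) is a polynomial in y; find its integer roots y ∈ {−4, ..., 4}, then test f_x and f at those candidates.
  x = -4: f_y(-4, y) = 8 - 4*y; vanishes at y ∈ {2}. (-4, 2): f_x = -27 ≠ 0.
  x = -3: f_y(-3, y) = 4 - 2*y; vanishes at y ∈ {2}. (-3, 2): f_x = -12 ≠ 0.
  x = -2: f_y(-2, y) = 0; vanishes at y ∈ {-4, -3, -2, -1, 0, 1, 2, 3, 4}. (-2, -4): f_x = 33 ≠ 0; (-2, -3): f_x = 22 ≠ 0; (-2, -2): f_x = 13 ≠ 0; (-2, -1): f_x = 6 ≠ 0; (-2, 0): f_x = 1 ≠ 0; (-2, 1): f_x = -2 ≠ 0; (-2, 2): f_x = -3 ≠ 0; (-2, 3): f_x = -2 ≠ 0; (-2, 4): f_x = 1 ≠ 0.
  x = -1: f_y(-1, y) = 2*y - 4; vanishes at y ∈ {2}. (-1, 2): f_x = 0, f = 0 — SINGULAR.
  x = 0: f_y(0, y) = 4*y - 8; vanishes at y ∈ {2}. (0, 2): f_x = -3 ≠ 0.
  x = 1: f_y(1, y) = 6*y - 12; vanishes at y ∈ {2}. (1, 2): f_x = -12 ≠ 0.
  x = 2: f_y(2, y) = 8*y - 16; vanishes at y ∈ {2}. (2, 2): f_x = -27 ≠ 0.
  x = 3: f_y(3, y) = 10*y - 20; vanishes at y ∈ {2}. (3, 2): f_x = -48 ≠ 0.
  x = 4: f_y(4, y) = 12*y - 24; vanishes at y ∈ {2}. (4, 2): f_x = -75 ≠ 0.
Only singular point on the grid: (-1, 2).
Classify: substitute x = -1 + u, y = 2 + v and expand: f = -u**3 + u*v**2 + v**2.
No constant or linear terms (consistent with a singular point). Quadratic part: v**2. Cubic part: -u**3 + u*v**2.
The quadratic part v**2 is a perfect square, so there is a single (double) tangent line v = 0, i.e. y = 2. Restricting the cubic part to that line (v = 0) leaves -u**3 ≠ 0, so f is not divisible by v and the branch is v² ≈ u**3 to lowest order — this is a cusp.
Classification: cusp.


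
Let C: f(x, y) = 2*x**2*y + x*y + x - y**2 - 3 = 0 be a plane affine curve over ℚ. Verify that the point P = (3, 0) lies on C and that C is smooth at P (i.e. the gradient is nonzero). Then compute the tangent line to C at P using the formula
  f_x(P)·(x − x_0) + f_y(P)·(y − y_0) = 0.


Tangent line at P: x + 21*y - 3 = 0.

Step 1: f(3, 0) = 0, so P lies on C.
Step 2: partial derivatives
  f_x(x, y) = 4*x*y + y + 1, f_y(x, y) = 2*x**2 + x - 2*y.
  f_x(P) = 1, f_y(P) = 21 (gradient nonzero, so P is smooth).
Step 3: tangent line at P: 1·(x − 3) + 21·(y − 0) = 0.
Expanding: x + 21*y - 3 = 0.


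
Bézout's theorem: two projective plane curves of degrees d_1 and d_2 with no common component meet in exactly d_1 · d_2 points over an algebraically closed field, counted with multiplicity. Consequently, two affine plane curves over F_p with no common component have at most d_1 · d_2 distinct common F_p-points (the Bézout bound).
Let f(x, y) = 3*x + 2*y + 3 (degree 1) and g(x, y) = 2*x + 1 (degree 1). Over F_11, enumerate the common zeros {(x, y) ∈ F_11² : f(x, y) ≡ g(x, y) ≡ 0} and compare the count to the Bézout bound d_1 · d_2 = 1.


Common zeros: {(5, 2)}; count = 1; Bézout bound = 1.

deg(f) = 1, deg(g) = 1, so Bézout bound = 1.
Scan x ∈ F_11. For each x, list the y ∈ F_11 with f(x, y) ≡ 0 and those with g(x, y) ≡ 0 (mod 11); the common zeros in that column are the intersection.
  x = 0: f ≡ 0 at y ∈ {4}; g ≡ 0 at y ∈ ∅; common: ∅.
  x = 1: f ≡ 0 at y ∈ {8}; g ≡ 0 at y ∈ ∅; common: ∅.
  x = 2: f ≡ 0 at y ∈ {1}; g ≡ 0 at y ∈ ∅; common: ∅.
  x = 3: f ≡ 0 at y ∈ {5}; g ≡ 0 at y ∈ ∅; common: ∅.
  x = 4: f ≡ 0 at y ∈ {9}; g ≡ 0 at y ∈ ∅; common: ∅.
  x = 5: f ≡ 0 at y ∈ {2}; g ≡ 0 at y ∈ {0, 1, 2, 3, 4, 5, 6, 7, 8, 9, 10}; common: {2}.
  x = 6: f ≡ 0 at y ∈ {6}; g ≡ 0 at y ∈ ∅; common: ∅.
  x = 7: f ≡ 0 at y ∈ {10}; g ≡ 0 at y ∈ ∅; common: ∅.
  x = 8: f ≡ 0 at y ∈ {3}; g ≡ 0 at y ∈ ∅; common: ∅.
  x = 9: f ≡ 0 at y ∈ {7}; g ≡ 0 at y ∈ ∅; common: ∅.
  x = 10: f ≡ 0 at y ∈ {0}; g ≡ 0 at y ∈ ∅; common: ∅.
Collecting: common zeros = {(5, 2)}, so the count is 1.
Comparison with the Bézout bound: 1 ≤ 1 = deg(f)·deg(g), as expected for curves with no common component (the bound is attained).


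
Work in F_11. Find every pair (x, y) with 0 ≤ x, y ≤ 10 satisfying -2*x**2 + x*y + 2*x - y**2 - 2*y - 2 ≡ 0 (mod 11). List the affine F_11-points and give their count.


Affine F_11-points: {(1, 4), (1, 6), (2, 4), (2, 7), (3, 6), (7, 8), (8, 7), (8, 10), (9, 8), (9, 10)}; count = 10.

For each of the 121 pairs (x, y) ∈ F_11², evaluate f(x, y) mod 11. Record the zeros.
  x = 0: [0↦9, 1↦6, 2↦1, 3↦5, 4↦7, 5↦7, 6↦5, 7↦1, 8↦6, 9↦9, 10↦10]  zeros at y ∈ ∅
  x = 1: [0↦9, 1↦7, 2↦3, 3↦8, 4↦0, 5↦1, 6↦0, 7↦8, 8↦3, 9↦7, 10↦9]  zeros at y ∈ {4, 6}
  x = 2: [0↦5, 1↦4, 2↦1, 3↦7, 4↦0, 5↦2, 6↦2, 7↦0, 8↦7, 9↦1, 10↦4]  zeros at y ∈ {4, 7}
  x = 3: [0↦8, 1↦8, 2↦6, 3↦2, 4↦7, 5↦10, 6↦0, 7↦10, 8↦7, 9↦2, 10↦6]  zeros at y ∈ {6}
  x = 4: [0↦7, 1↦8, 2↦7, 3↦4, 4↦10, 5↦3, 6↦5, 7↦5, 8↦3, 9↦10, 10↦4]  zeros at y ∈ ∅
  x = 5: [0↦2, 1↦4, 2↦4, 3↦2, 4↦9, 5↦3, 6↦6, 7↦7, 8↦6, 9↦3, 10↦9]  zeros at y ∈ ∅
  x = 6: [0↦4, 1↦7, 2↦8, 3↦7, 4↦4, 5↦10, 6↦3, 7↦5, 8↦5, 9↦3, 10↦10]  zeros at y ∈ ∅
  x = 7: [0↦2, 1↦6, 2↦8, 3↦8, 4↦6, 5↦2, 6↦7, 7↦10, 8↦0, 9↦10, 10↦7]  zeros at y ∈ {8}
  x = 8: [0↦7, 1↦1, 2↦4, 3↦5, 4↦4, 5↦1, 6↦7, 7↦0, 8↦2, 9↦2, 10↦0]  zeros at y ∈ {7, 10}
  x = 9: [0↦8, 1↦3, 2↦7, 3↦9, 4↦9, 5↦7, 6↦3, 7↦8, 8↦0, 9↦1, 10↦0]  zeros at y ∈ {8, 10}
  x = 10: [0↦5, 1↦1, 2↦6, 3↦9, 4↦10, 5↦9, 6↦6, 7↦1, 8↦5, 9↦7, 10↦7]  zeros at y ∈ ∅
Collecting zeros: affine points = {(1, 4), (1, 6), (2, 4), (2, 7), (3, 6), (7, 8), (8, 7), (8, 10), (9, 8), (9, 10)}.
Total count |C(F_11)_aff| = 10.


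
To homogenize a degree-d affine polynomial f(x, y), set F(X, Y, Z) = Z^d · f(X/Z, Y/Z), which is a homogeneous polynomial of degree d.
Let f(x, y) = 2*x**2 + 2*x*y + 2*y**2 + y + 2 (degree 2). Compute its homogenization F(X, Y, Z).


F(X, Y, Z) = 2*X**2 + 2*X*Y + 2*Y**2 + Y*Z + 2*Z**2

deg(f) = 2.
Substitute x = X/Z, y = Y/Z into f, then multiply by Z^2.
  monomial 2·x^2·y^0 ↦ 2·X^2·Y^0·Z^0.
  monomial 2·x^1·y^1 ↦ 2·X^1·Y^1·Z^0.
  monomial 2·x^0·y^2 ↦ 2·X^0·Y^2·Z^0.
  monomial 1·x^0·y^1 ↦ 1·X^0·Y^1·Z^1.
  monomial 2·x^0·y^0 ↦ 2·X^0·Y^0·Z^2.
Collecting: F(X, Y, Z) = 2*X**2 + 2*X*Y + 2*Y**2 + Y*Z + 2*Z**2.


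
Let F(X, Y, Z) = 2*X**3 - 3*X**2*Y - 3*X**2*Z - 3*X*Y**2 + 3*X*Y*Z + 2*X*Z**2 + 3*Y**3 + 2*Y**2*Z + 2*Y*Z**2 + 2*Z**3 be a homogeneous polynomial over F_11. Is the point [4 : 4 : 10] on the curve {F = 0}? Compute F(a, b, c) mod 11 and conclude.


F(4,4,10) ≡ 6 (mod 11); P is NOT on the curve.

Evaluate F(4, 4, 10) term-by-term (mod 11).
  2*X**3 ↦ 2·64·1·1 = 128
  -3*X**2*Y ↦ -3·16·4·1 = -192
  -3*X**2*Z ↦ -3·16·1·10 = -480
  -3*X*Y**2 ↦ -3·4·16·1 = -192
  3*X*Y*Z ↦ 3·4·4·10 = 480
  2*X*Z**2 ↦ 2·4·1·100 = 800
  3*Y**3 ↦ 3·1·64·1 = 192
  2*Y**2*Z ↦ 2·1·16·10 = 320
  2*Y*Z**2 ↦ 2·1·4·100 = 800
  2*Z**3 ↦ 2·1·1·1000 = 2000
Sum: F(4, 4, 10) = (128) + (-192) + (-480) + (-192) + (480) + (800) + (192) + (320) + (800) + (2000) = 3856.
Reducing mod 11: 3856 ≡ 6 (mod 11).
Since F(a, b, c) ≡ 6 ≠ 0 (mod 11), P does NOT lie on the curve.


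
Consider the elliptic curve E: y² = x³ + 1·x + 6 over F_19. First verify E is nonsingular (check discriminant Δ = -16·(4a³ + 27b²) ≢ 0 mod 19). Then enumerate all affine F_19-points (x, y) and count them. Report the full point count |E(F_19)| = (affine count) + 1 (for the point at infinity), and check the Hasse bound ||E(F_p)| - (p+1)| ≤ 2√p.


Affine points = {(0, 5), (0, 14), (2, 4), (2, 15), (3, 6), (3, 13), (4, 6), (4, 13), (6, 0), (10, 3), (10, 16), (12, 6), (12, 13), (14, 3), (14, 16), (18, 2), (18, 17)}; affine count = 17; |E(F_19)| = 18.

Discriminant check: Δ ∝ 4a³ + 27b² = 4·1³ + 27·6² = 4·1 + 27·36 ≡ 7 (mod 19). Nonzero ⇒ E is nonsingular.
For each x ∈ F_19, compute rhs = x³ + 1·x + 6 mod 19, then count y ∈ F_19 with y² ≡ rhs.
  x = 0: rhs = 6, matching y values: 5, 14 (2 points).
  x = 1: rhs = 8, matching y values: none (0 points).
  x = 2: rhs = 16, matching y values: 4, 15 (2 points).
  x = 3: rhs = 17, matching y values: 6, 13 (2 points).
  x = 4: rhs = 17, matching y values: 6, 13 (2 points).
  x = 5: rhs = 3, matching y values: none (0 points).
  x = 6: rhs = 0, matching y values: 0 (1 points).
  x = 7: rhs = 14, matching y values: none (0 points).
  x = 8: rhs = 13, matching y values: none (0 points).
  x = 9: rhs = 3, matching y values: none (0 points).
  x = 10: rhs = 9, matching y values: 3, 16 (2 points).
  x = 11: rhs = 18, matching y values: none (0 points).
  x = 12: rhs = 17, matching y values: 6, 13 (2 points).
  x = 13: rhs = 12, matching y values: none (0 points).
  x = 14: rhs = 9, matching y values: 3, 16 (2 points).
  x = 15: rhs = 14, matching y values: none (0 points).
  x = 16: rhs = 14, matching y values: none (0 points).
  x = 17: rhs = 15, matching y values: none (0 points).
  x = 18: rhs = 4, matching y values: 2, 17 (2 points).
Total affine count: 17.
Full point count |E(F_19)| = 17 + 1 = 18.
Hasse bound: |18 − (19+1)| = |-2| = 2 ≤ 2√19 ≈ 8.7178 ✓.


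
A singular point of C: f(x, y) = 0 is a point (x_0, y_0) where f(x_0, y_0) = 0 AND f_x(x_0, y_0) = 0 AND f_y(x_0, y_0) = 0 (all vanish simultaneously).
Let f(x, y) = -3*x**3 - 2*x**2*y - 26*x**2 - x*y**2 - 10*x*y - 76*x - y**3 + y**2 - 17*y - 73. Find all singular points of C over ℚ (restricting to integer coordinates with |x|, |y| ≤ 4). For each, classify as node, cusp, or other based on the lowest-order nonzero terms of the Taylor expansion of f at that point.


Singular points: {(-3, 1)}; classification: node.

Compute partial derivatives:
  f_x = -9*x**2 - 4*x*y - 52*x - y**2 - 10*y - 76.
  f_y = -2*x**2 - 2*x*y - 10*x - 3*y**2 + 2*y - 17.
Scan x_0 ∈ {−4, ..., 4}. For each x_0, f_y(x_0, y) is a polynomial in y; find its integer roots y ∈ {−4, ..., 4}, then test f_x and f at those candidates.
  x = -4: f_y(-4, y) = -3*y**2 + 10*y - 9; no integer root y with |y| ≤ 4.
  x = -3: f_y(-3, y) = -3*y**2 + 8*y - 5; vanishes at y ∈ {1}. (-3, 1): f_x = 0, f = 0 — SINGULAR.
  x = -2: f_y(-2, y) = -3*y**2 + 6*y - 5; no integer root y with |y| ≤ 4.
  x = -1: f_y(-1, y) = -3*y**2 + 4*y - 9; no integer root y with |y| ≤ 4.
  x = 0: f_y(0, y) = -3*y**2 + 2*y - 17; no integer root y with |y| ≤ 4.
  x = 1: f_y(1, y) = -3*y**2 - 29; no integer root y with |y| ≤ 4.
  x = 2: f_y(2, y) = -3*y**2 - 2*y - 45; no integer root y with |y| ≤ 4.
  x = 3: f_y(3, y) = -3*y**2 - 4*y - 65; no integer root y with |y| ≤ 4.
  x = 4: f_y(4, y) = -3*y**2 - 6*y - 89; no integer root y with |y| ≤ 4.
Only singular point on the grid: (-3, 1).
Classify: substitute x = -3 + u, y = 1 + v and expand: f = -3*u**3 - 2*u**2*v - u**2 - u*v**2 - v**3 + v**2.
No constant or linear terms (consistent with a singular point). Quadratic part: -u**2 + v**2. Cubic part: -3*u**3 - 2*u**2*v - u*v**2 - v**3.
The quadratic part v**2 - u**2 = (v − u)(v + u) splits into two distinct linear factors, so there are two distinct tangent lines y − 1 = ±(x − -3) — this is a node (ordinary double point).
Classification: node.


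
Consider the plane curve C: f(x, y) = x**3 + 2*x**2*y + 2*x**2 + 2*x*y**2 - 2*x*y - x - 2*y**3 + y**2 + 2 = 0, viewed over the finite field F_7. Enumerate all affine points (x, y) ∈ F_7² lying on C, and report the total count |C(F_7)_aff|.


Affine F_7-points: {(1, 2), (2, 2), (4, 5), (5, 2)}; count = 4.

For each of the 49 pairs (x, y) ∈ F_7², evaluate f(x, y) mod 7. Record the zeros.
  x = 0: [0↦2, 1↦1, 2↦4, 3↦6, 4↦2, 5↦1, 6↦5]  zeros at y ∈ ∅
  x = 1: [0↦4, 1↦5, 2↦0, 3↦5, 4↦1, 5↦4, 6↦2]  zeros at y ∈ {2}
  x = 2: [0↦2, 1↦2, 2↦0, 3↦5, 4↦5, 5↦2, 6↦5]  zeros at y ∈ {2}
  x = 3: [0↦2, 1↦5, 2↦3, 3↦5, 4↦6, 5↦1, 6↦6]  zeros at y ∈ ∅
  x = 4: [0↦3, 1↦6, 2↦1, 3↦4, 4↦3, 5↦0, 6↦4]  zeros at y ∈ {5}
  x = 5: [0↦4, 1↦4, 2↦0, 3↦1, 4↦2, 5↦5, 6↦5]  zeros at y ∈ {2}
  x = 6: [0↦4, 1↦5, 2↦6, 3↦2, 4↦2, 5↦1, 6↦1]  zeros at y ∈ ∅
Collecting zeros: affine points = {(1, 2), (2, 2), (4, 5), (5, 2)}.
Total count |C(F_7)_aff| = 4.
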